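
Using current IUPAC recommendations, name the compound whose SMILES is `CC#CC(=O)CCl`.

1-chloropent-3-yn-2-one

Counting along the main chain through the carbonyl and the multiple bond gives 5 carbons: the parent is pentane.
The highest-priority functional group is a ketone (C=O on an internal carbon), so the name ends in -one.
The chain contains a C≡C triple bond, so the unsaturation ending is -yne.
Number the chain so that numbering from this end puts the carbonyl group at C-2 rather than C-4.
With this numbering: the carbonyl at C-2; the triple bond between C-3 and C-4; a chloro group at C-1.
Assembling the pieces gives 1-chloropent-3-yn-2-one.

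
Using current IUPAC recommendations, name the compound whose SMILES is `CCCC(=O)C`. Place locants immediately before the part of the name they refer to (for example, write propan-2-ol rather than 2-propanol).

pentan-2-one

Counting along the main chain through the carbonyl gives 5 carbons: the parent is pentane.
A ketone (C=O on an internal carbon) is the principal characteristic group, giving the suffix -one.
Choose the numbering such that numbering from this end puts the carbonyl group at C-2 rather than C-4.
That gives the carbonyl at C-2.
The name is pentan-2-one.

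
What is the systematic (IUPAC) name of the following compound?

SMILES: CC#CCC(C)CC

5-methylhept-2-yne

The longest carbon chain that includes the multiple bond has 7 carbons, so the parent hydride is heptane.
A C≡C triple bond in the chain gives the infix -yne-.
Number the chain so that numbering from this end puts the triple bond at C-2 rather than C-5.
With this numbering: the triple bond between C-2 and C-3; a methyl group at C-5.
The name is 5-methylhept-2-yne.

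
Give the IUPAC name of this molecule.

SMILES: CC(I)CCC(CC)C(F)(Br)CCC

6-bromo-5-ethyl-6-fluoro-2-iodononane

The parent chain contains 9 carbons (nonane).
Choose the numbering such that the substituent locant set {2,5,6,6} is lower than {4,4,5,8} at the first point of difference.
This places a bromo group at C-6; an ethyl group at C-5; a fluoro group at C-6; an iodo group at C-2.
Substituent prefixes are cited in alphabetical order (multiplying prefixes like di-/tri- are ignored for ordering).
Assembling the pieces gives 6-bromo-5-ethyl-6-fluoro-2-iodononane.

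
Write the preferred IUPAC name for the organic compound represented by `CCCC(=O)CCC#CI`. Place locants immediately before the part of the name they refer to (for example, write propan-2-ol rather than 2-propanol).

8-iodooct-7-yn-4-one

The longest chain bearing the carbonyl and the multiple bond is 8 carbons long (octane).
The highest-priority functional group is a ketone (C=O on an internal carbon), so the name ends in -one.
There is one C≡C triple bond, indicated by the ending -yne.
The numbering direction is chosen so that numbering from this end puts the carbonyl group at C-4 rather than C-5.
With this numbering: the carbonyl at C-4; the triple bond between C-7 and C-8; an iodo group at C-8.
The name is 8-iodooct-7-yn-4-one.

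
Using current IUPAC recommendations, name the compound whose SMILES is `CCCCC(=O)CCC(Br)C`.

2-bromononan-5-one

Counting along the main chain through the carbonyl gives 9 carbons: the parent is nonane.
The principal characteristic group is a ketone (C=O on an internal carbon), named with the suffix -one.
The numbering direction is chosen so that the substituent locant set {2} is lower than {8} at the first point of difference.
This places the carbonyl at C-5; a bromo group at C-2.
The name is 2-bromononan-5-one.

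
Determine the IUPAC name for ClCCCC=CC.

The longest carbon chain that includes the multiple bond has 6 carbons, so the parent hydride is hexane.
The chain contains a C=C double bond, so the unsaturation ending is -ene.
Number the chain so that numbering from this end puts the double bond at C-2 rather than C-4.
With this numbering: the double bond between C-2 and C-3; a chloro group at C-6.
Assembling the pieces gives 6-chlorohex-2-ene.

6-chlorohex-2-ene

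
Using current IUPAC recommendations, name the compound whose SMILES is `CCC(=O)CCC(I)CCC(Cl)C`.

Counting along the main chain through the carbonyl gives 10 carbons: the parent is decane.
A ketone (C=O on an internal carbon) is the principal characteristic group, giving the suffix -one.
Number the chain so that numbering from this end puts the carbonyl group at C-3 rather than C-8.
With this numbering: the carbonyl at C-3; a chloro group at C-9; an iodo group at C-6.
Prefixes are listed alphabetically: chloro, iodo.
Assembling the pieces gives 9-chloro-6-iododecan-3-one.

9-chloro-6-iododecan-3-one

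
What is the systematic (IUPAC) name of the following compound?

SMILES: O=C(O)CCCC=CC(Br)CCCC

7-bromoundec-5-enoic acid

Counting along the main chain through the –COOH group and the multiple bond gives 11 carbons: the parent is undecane.
The principal characteristic group is a carboxylic acid (terminal –COOH), named with the suffix -oic acid.
The chain contains a C=C double bond, so the unsaturation ending is -ene.
Number the chain so that the carboxylic acid carbon is C-1 by definition.
This places the double bond between C-5 and C-6; a bromo group at C-7.
Assembling the pieces gives 7-bromoundec-5-enoic acid.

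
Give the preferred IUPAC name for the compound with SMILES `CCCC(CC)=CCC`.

The longest carbon chain that includes the multiple bond has 7 carbons, so the parent hydride is heptane.
The chain contains a C=C double bond, so the unsaturation ending is -ene.
The numbering direction is chosen so that numbering from this end puts the double bond at C-3 rather than C-4.
This places the double bond between C-3 and C-4; an ethyl group at C-4.
The name is 4-ethylhept-3-ene.

4-ethylhept-3-ene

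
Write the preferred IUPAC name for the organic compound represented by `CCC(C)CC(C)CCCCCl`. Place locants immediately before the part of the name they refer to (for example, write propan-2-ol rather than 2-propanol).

The longest carbon chain is 9 atoms: the parent is nonane.
The numbering direction is chosen so that the substituent locant set {1,5,7} is lower than {3,5,9} at the first point of difference.
This places a chloro group at C-1; methyl groups at C-5 and C-7.
Substituent prefixes are cited in alphabetical order (multiplying prefixes like di-/tri- are ignored for ordering).
Assembling the pieces gives 1-chloro-5,7-dimethylnonane.

1-chloro-5,7-dimethylnonane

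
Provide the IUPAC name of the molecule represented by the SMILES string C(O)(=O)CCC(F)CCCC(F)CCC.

Counting along the main chain through the –COOH group gives 11 carbons: the parent is undecane.
The principal characteristic group is a carboxylic acid (terminal –COOH), named with the suffix -oic acid.
The numbering direction is chosen so that the carboxylic acid carbon is C-1 by definition.
This places fluoro groups at C-4 and C-8.
Assembling the pieces gives 4,8-difluoroundecanoic acid.

4,8-difluoroundecanoic acid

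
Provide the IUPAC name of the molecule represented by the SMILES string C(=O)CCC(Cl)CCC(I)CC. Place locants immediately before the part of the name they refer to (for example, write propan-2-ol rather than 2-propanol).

4-chloro-7-iodononanal

The longest chain bearing the –CHO group is 9 carbons long (nonane).
The principal characteristic group is an aldehyde (terminal –CHO), named with the suffix -al.
Number the chain so that the aldehyde carbon is C-1 by definition.
This places a chloro group at C-4; an iodo group at C-7.
The substituents are ordered alphabetically, ignoring any di-/tri- multipliers.
The name is 4-chloro-7-iodononanal.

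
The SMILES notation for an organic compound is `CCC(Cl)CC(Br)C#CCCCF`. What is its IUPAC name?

6-bromo-8-chloro-1-fluorodec-4-yne

Counting along the main chain through the multiple bond gives 10 carbons: the parent is decane.
There is one C≡C triple bond, indicated by the ending -yne.
Number the chain so that numbering from this end puts the triple bond at C-4 rather than C-6.
With this numbering: the triple bond between C-4 and C-5; a bromo group at C-6; a chloro group at C-8; a fluoro group at C-1.
Prefixes are listed alphabetically: bromo, chloro, fluoro.
Putting it together: 6-bromo-8-chloro-1-fluorodec-4-yne.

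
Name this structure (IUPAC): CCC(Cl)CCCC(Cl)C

2,6-dichlorooctane

The longest carbon chain is 8 atoms: the parent is octane.
The numbering direction is chosen so that the substituent locant set {2,6} is lower than {3,7} at the first point of difference.
This places chloro groups at C-2 and C-6.
The name is 2,6-dichlorooctane.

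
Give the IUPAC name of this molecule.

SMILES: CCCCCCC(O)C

octan-2-ol

The longest carbon chain that includes the –OH group has 8 carbons, so the parent hydride is octane.
The principal characteristic group is an alcohol (–OH), named with the suffix -ol.
The numbering direction is chosen so that numbering from this end puts the hydroxyl group at C-2 rather than C-7.
With this numbering: the hydroxyl at C-2.
The name is octan-2-ol.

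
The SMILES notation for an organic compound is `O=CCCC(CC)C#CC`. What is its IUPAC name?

The longest chain bearing the –CHO group and the multiple bond is 7 carbons long (heptane).
The highest-priority functional group is an aldehyde (terminal –CHO), so the name ends in -al.
There is one C≡C triple bond, indicated by the ending -yne.
Choose the numbering such that the aldehyde carbon is C-1 by definition.
That gives the triple bond between C-5 and C-6; an ethyl group at C-4.
The name is 4-ethylhept-5-ynal.

4-ethylhept-5-ynal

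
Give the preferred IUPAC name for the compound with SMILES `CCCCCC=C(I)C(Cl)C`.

2-chloro-3-iodonon-3-ene

The longest chain bearing the multiple bond is 9 carbons long (nonane).
There is one C=C double bond, indicated by the ending -ene.
Choose the numbering such that numbering from this end puts the double bond at C-3 rather than C-6.
This places the double bond between C-3 and C-4; a chloro group at C-2; an iodo group at C-3.
Prefixes are listed alphabetically: chloro, iodo.
Assembling the pieces gives 2-chloro-3-iodonon-3-ene.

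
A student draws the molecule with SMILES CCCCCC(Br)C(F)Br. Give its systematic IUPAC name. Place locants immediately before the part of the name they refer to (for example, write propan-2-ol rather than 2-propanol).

1,2-dibromo-1-fluoroheptane

The longest carbon chain is 7 atoms: the parent is heptane.
Number the chain so that the substituent locant set {1,1,2} is lower than {6,7,7} at the first point of difference.
With this numbering: bromo groups at C-1 and C-2; a fluoro group at C-1.
Substituent prefixes are cited in alphabetical order (multiplying prefixes like di-/tri- are ignored for ordering).
Putting it together: 1,2-dibromo-1-fluoroheptane.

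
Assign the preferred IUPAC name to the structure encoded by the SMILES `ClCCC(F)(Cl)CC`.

1,3-dichloro-3-fluoropentane

The longest continuous carbon chain has 5 atoms, so the parent hydride is pentane.
Number the chain so that the substituent locant set {1,3,3} is lower than {3,3,5} at the first point of difference.
That gives chloro groups at C-1 and C-3; a fluoro group at C-3.
The substituents are ordered alphabetically, ignoring any di-/tri- multipliers.
Assembling the pieces gives 1,3-dichloro-3-fluoropentane.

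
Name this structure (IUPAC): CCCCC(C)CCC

The longest continuous carbon chain has 8 atoms, so the parent hydride is octane.
Number the chain so that the substituent locant set {4} is lower than {5} at the first point of difference.
This places a methyl group at C-4.
The name is 4-methyloctane.

4-methyloctane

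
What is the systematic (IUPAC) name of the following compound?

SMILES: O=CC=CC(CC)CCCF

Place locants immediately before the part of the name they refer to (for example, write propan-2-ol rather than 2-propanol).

4-ethyl-7-fluorohept-2-enal

The longest chain bearing the –CHO group and the multiple bond is 7 carbons long (heptane).
An aldehyde (terminal –CHO) is the principal characteristic group, giving the suffix -al.
The chain contains a C=C double bond, so the unsaturation ending is -ene.
The numbering direction is chosen so that the aldehyde carbon is C-1 by definition.
With this numbering: the double bond between C-2 and C-3; an ethyl group at C-4; a fluoro group at C-7.
Prefixes are listed alphabetically: ethyl, fluoro.
Assembling the pieces gives 4-ethyl-7-fluorohept-2-enal.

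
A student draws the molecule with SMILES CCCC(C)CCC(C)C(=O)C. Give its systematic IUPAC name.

3,6-dimethylnonan-2-one

The longest chain bearing the carbonyl is 9 carbons long (nonane).
The highest-priority functional group is a ketone (C=O on an internal carbon), so the name ends in -one.
The numbering direction is chosen so that numbering from this end puts the carbonyl group at C-2 rather than C-8.
This places the carbonyl at C-2; methyl groups at C-3 and C-6.
The name is 3,6-dimethylnonan-2-one.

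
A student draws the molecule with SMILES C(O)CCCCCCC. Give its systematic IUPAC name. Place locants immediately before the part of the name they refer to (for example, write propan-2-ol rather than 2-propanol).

octan-1-ol

The longest chain bearing the –OH group is 8 carbons long (octane).
The highest-priority functional group is an alcohol (–OH), so the name ends in -ol.
Number the chain so that numbering from this end puts the hydroxyl group at C-1 rather than C-8.
With this numbering: the hydroxyl at C-1.
The name is octan-1-ol.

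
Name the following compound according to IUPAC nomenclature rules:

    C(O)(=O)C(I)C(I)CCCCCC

2,3-diiodononanoic acid

The longest chain bearing the –COOH group is 9 carbons long (nonane).
The principal characteristic group is a carboxylic acid (terminal –COOH), named with the suffix -oic acid.
Number the chain so that the carboxylic acid carbon is C-1 by definition.
With this numbering: iodo groups at C-2 and C-3.
Assembling the pieces gives 2,3-diiodononanoic acid.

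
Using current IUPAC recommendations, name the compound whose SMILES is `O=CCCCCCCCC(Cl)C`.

9-chlorodecanal

The longest carbon chain that includes the –CHO group has 10 carbons, so the parent hydride is decane.
The highest-priority functional group is an aldehyde (terminal –CHO), so the name ends in -al.
Number the chain so that the aldehyde carbon is C-1 by definition.
With this numbering: a chloro group at C-9.
The name is 9-chlorodecanal.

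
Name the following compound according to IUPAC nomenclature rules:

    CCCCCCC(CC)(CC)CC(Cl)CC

The parent chain contains 11 carbons (undecane).
Number the chain so that the substituent locant set {3,5,5} is lower than {7,7,9} at the first point of difference.
That gives a chloro group at C-3; two ethyl groups at C-5.
Substituent prefixes are cited in alphabetical order (multiplying prefixes like di-/tri- are ignored for ordering).
The name is 3-chloro-5,5-diethylundecane.

3-chloro-5,5-diethylundecane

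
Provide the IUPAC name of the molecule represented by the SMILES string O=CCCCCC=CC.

Counting along the main chain through the –CHO group and the multiple bond gives 8 carbons: the parent is octane.
The highest-priority functional group is an aldehyde (terminal –CHO), so the name ends in -al.
A C=C double bond in the chain gives the infix -ene-.
The numbering direction is chosen so that the aldehyde carbon is C-1 by definition.
This places the double bond between C-6 and C-7.
The name is oct-6-enal.

oct-6-enal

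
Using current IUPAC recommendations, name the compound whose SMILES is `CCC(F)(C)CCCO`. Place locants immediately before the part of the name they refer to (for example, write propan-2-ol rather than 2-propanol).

The longest carbon chain that includes the –OH group has 6 carbons, so the parent hydride is hexane.
The highest-priority functional group is an alcohol (–OH), so the name ends in -ol.
The numbering direction is chosen so that numbering from this end puts the hydroxyl group at C-1 rather than C-6.
This places the hydroxyl at C-1; a fluoro group at C-4; a methyl group at C-4.
Substituent prefixes are cited in alphabetical order (multiplying prefixes like di-/tri- are ignored for ordering).
The name is 4-fluoro-4-methylhexan-1-ol.

4-fluoro-4-methylhexan-1-ol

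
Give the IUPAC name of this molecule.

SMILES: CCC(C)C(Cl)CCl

The longest continuous carbon chain has 5 atoms, so the parent hydride is pentane.
The numbering direction is chosen so that the substituent locant set {1,2,3} is lower than {3,4,5} at the first point of difference.
This places chloro groups at C-1 and C-2; a methyl group at C-3.
Substituent prefixes are cited in alphabetical order (multiplying prefixes like di-/tri- are ignored for ordering).
The name is 1,2-dichloro-3-methylpentane.

1,2-dichloro-3-methylpentane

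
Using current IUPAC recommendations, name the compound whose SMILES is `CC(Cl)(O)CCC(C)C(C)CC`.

The longest carbon chain that includes the –OH group has 8 carbons, so the parent hydride is octane.
The principal characteristic group is an alcohol (–OH), named with the suffix -ol.
Choose the numbering such that numbering from this end puts the hydroxyl group at C-2 rather than C-7.
With this numbering: the hydroxyl at C-2; a chloro group at C-2; methyl groups at C-5 and C-6.
Prefixes are listed alphabetically: chloro, methyl.
Putting it together: 2-chloro-5,6-dimethyloctan-2-ol.

2-chloro-5,6-dimethyloctan-2-ol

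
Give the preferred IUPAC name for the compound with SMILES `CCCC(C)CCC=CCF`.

1-fluoro-6-methylnon-2-ene

The longest carbon chain that includes the multiple bond has 9 carbons, so the parent hydride is nonane.
There is one C=C double bond, indicated by the ending -ene.
Number the chain so that numbering from this end puts the double bond at C-2 rather than C-7.
With this numbering: the double bond between C-2 and C-3; a fluoro group at C-1; a methyl group at C-6.
The substituents are ordered alphabetically, ignoring any di-/tri- multipliers.
The name is 1-fluoro-6-methylnon-2-ene.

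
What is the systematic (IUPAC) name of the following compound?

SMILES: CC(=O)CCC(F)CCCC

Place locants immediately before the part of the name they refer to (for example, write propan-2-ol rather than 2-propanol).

Counting along the main chain through the carbonyl gives 9 carbons: the parent is nonane.
A ketone (C=O on an internal carbon) is the principal characteristic group, giving the suffix -one.
The numbering direction is chosen so that numbering from this end puts the carbonyl group at C-2 rather than C-8.
This places the carbonyl at C-2; a fluoro group at C-5.
Assembling the pieces gives 5-fluorononan-2-one.

5-fluorononan-2-one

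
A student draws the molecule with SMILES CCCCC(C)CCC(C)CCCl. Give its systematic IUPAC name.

The parent chain contains 10 carbons (decane).
Choose the numbering such that the substituent locant set {1,3,6} is lower than {5,8,10} at the first point of difference.
That gives a chloro group at C-1; methyl groups at C-3 and C-6.
Substituent prefixes are cited in alphabetical order (multiplying prefixes like di-/tri- are ignored for ordering).
Assembling the pieces gives 1-chloro-3,6-dimethyldecane.

1-chloro-3,6-dimethyldecane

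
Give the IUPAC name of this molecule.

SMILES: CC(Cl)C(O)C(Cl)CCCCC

The longest chain bearing the –OH group is 9 carbons long (nonane).
An alcohol (–OH) is the principal characteristic group, giving the suffix -ol.
Choose the numbering such that numbering from this end puts the hydroxyl group at C-3 rather than C-7.
This places the hydroxyl at C-3; chloro groups at C-2 and C-4.
The name is 2,4-dichlorononan-3-ol.

2,4-dichlorononan-3-ol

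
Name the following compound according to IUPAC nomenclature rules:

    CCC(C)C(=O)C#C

4-methylhex-1-yn-3-one

The longest carbon chain that includes the carbonyl and the multiple bond has 6 carbons, so the parent hydride is hexane.
The principal characteristic group is a ketone (C=O on an internal carbon), named with the suffix -one.
A C≡C triple bond in the chain gives the infix -yne-.
The numbering direction is chosen so that numbering from this end puts the carbonyl group at C-3 rather than C-4.
This places the carbonyl at C-3; the triple bond between C-1 and C-2; a methyl group at C-4.
Putting it together: 4-methylhex-1-yn-3-one.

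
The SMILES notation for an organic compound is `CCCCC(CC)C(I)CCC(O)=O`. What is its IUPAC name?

The longest carbon chain that includes the –COOH group has 9 carbons, so the parent hydride is nonane.
A carboxylic acid (terminal –COOH) is the principal characteristic group, giving the suffix -oic acid.
Number the chain so that the carboxylic acid carbon is C-1 by definition.
This places an ethyl group at C-5; an iodo group at C-4.
Prefixes are listed alphabetically: ethyl, iodo.
Assembling the pieces gives 5-ethyl-4-iodononanoic acid.

5-ethyl-4-iodononanoic acid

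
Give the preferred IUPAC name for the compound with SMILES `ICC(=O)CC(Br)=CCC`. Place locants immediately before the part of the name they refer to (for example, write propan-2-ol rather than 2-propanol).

The longest carbon chain that includes the carbonyl and the multiple bond has 7 carbons, so the parent hydride is heptane.
A ketone (C=O on an internal carbon) is the principal characteristic group, giving the suffix -one.
The chain contains a C=C double bond, so the unsaturation ending is -ene.
Number the chain so that numbering from this end puts the carbonyl group at C-2 rather than C-6.
This places the carbonyl at C-2; the double bond between C-4 and C-5; a bromo group at C-4; an iodo group at C-1.
Substituent prefixes are cited in alphabetical order (multiplying prefixes like di-/tri- are ignored for ordering).
Putting it together: 4-bromo-1-iodohept-4-en-2-one.

4-bromo-1-iodohept-4-en-2-one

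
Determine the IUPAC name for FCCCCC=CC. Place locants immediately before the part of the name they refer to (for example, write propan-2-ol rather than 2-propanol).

The longest carbon chain that includes the multiple bond has 7 carbons, so the parent hydride is heptane.
There is one C=C double bond, indicated by the ending -ene.
Number the chain so that numbering from this end puts the double bond at C-2 rather than C-5.
With this numbering: the double bond between C-2 and C-3; a fluoro group at C-7.
The name is 7-fluorohept-2-ene.

7-fluorohept-2-ene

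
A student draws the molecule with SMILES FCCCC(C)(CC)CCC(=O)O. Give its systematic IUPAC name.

Counting along the main chain through the –COOH group gives 7 carbons: the parent is heptane.
The principal characteristic group is a carboxylic acid (terminal –COOH), named with the suffix -oic acid.
Choose the numbering such that the carboxylic acid carbon is C-1 by definition.
With this numbering: an ethyl group at C-4; a fluoro group at C-7; a methyl group at C-4.
The substituents are ordered alphabetically, ignoring any di-/tri- multipliers.
Putting it together: 4-ethyl-7-fluoro-4-methylheptanoic acid.

4-ethyl-7-fluoro-4-methylheptanoic acid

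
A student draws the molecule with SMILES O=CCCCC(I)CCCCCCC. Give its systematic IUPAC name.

Counting along the main chain through the –CHO group gives 12 carbons: the parent is dodecane.
The highest-priority functional group is an aldehyde (terminal –CHO), so the name ends in -al.
Choose the numbering such that the aldehyde carbon is C-1 by definition.
That gives an iodo group at C-5.
The name is 5-iodododecanal.

5-iodododecanal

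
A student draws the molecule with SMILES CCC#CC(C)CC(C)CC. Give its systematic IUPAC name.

5,7-dimethylnon-3-yne

The longest carbon chain that includes the multiple bond has 9 carbons, so the parent hydride is nonane.
The chain contains a C≡C triple bond, so the unsaturation ending is -yne.
Number the chain so that numbering from this end puts the triple bond at C-3 rather than C-6.
This places the triple bond between C-3 and C-4; methyl groups at C-5 and C-7.
Putting it together: 5,7-dimethylnon-3-yne.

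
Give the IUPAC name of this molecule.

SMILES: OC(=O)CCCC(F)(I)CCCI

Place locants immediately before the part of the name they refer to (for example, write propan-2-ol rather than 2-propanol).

The longest carbon chain that includes the –COOH group has 8 carbons, so the parent hydride is octane.
A carboxylic acid (terminal –COOH) is the principal characteristic group, giving the suffix -oic acid.
Number the chain so that the carboxylic acid carbon is C-1 by definition.
That gives a fluoro group at C-5; iodo groups at C-5 and C-8.
Substituent prefixes are cited in alphabetical order (multiplying prefixes like di-/tri- are ignored for ordering).
Assembling the pieces gives 5-fluoro-5,8-diiodooctanoic acid.

5-fluoro-5,8-diiodooctanoic acid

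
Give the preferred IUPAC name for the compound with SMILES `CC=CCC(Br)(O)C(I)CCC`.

The longest chain bearing the –OH group and the multiple bond is 9 carbons long (nonane).
The principal characteristic group is an alcohol (–OH), named with the suffix -ol.
There is one C=C double bond, indicated by the ending -ene.
The numbering direction is chosen so that numbering from this end puts the double bond at C-2 rather than C-7.
With this numbering: the hydroxyl at C-5; the double bond between C-2 and C-3; a bromo group at C-5; an iodo group at C-6.
Prefixes are listed alphabetically: bromo, iodo.
Putting it together: 5-bromo-6-iodonon-2-en-5-ol.

5-bromo-6-iodonon-2-en-5-ol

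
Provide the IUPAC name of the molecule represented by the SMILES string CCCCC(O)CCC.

Counting along the main chain through the –OH group gives 8 carbons: the parent is octane.
The highest-priority functional group is an alcohol (–OH), so the name ends in -ol.
The numbering direction is chosen so that numbering from this end puts the hydroxyl group at C-4 rather than C-5.
This places the hydroxyl at C-4.
Assembling the pieces gives octan-4-ol.

octan-4-ol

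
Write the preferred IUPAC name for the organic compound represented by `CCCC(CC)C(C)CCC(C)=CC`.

The longest carbon chain that includes the multiple bond has 10 carbons, so the parent hydride is decane.
The chain contains a C=C double bond, so the unsaturation ending is -ene.
Number the chain so that numbering from this end puts the double bond at C-2 rather than C-8.
That gives the double bond between C-2 and C-3; an ethyl group at C-7; methyl groups at C-3 and C-6.
Substituent prefixes are cited in alphabetical order (multiplying prefixes like di-/tri- are ignored for ordering).
Putting it together: 7-ethyl-3,6-dimethyldec-2-ene.

7-ethyl-3,6-dimethyldec-2-ene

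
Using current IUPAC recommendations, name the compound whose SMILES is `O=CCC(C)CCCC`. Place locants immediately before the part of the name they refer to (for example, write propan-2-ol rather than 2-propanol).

3-methylheptanal

The longest chain bearing the –CHO group is 7 carbons long (heptane).
The highest-priority functional group is an aldehyde (terminal –CHO), so the name ends in -al.
Choose the numbering such that the aldehyde carbon is C-1 by definition.
This places a methyl group at C-3.
Putting it together: 3-methylheptanal.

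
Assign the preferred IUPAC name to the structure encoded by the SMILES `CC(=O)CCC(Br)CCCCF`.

The longest chain bearing the carbonyl is 9 carbons long (nonane).
The highest-priority functional group is a ketone (C=O on an internal carbon), so the name ends in -one.
Number the chain so that numbering from this end puts the carbonyl group at C-2 rather than C-8.
That gives the carbonyl at C-2; a bromo group at C-5; a fluoro group at C-9.
Substituent prefixes are cited in alphabetical order (multiplying prefixes like di-/tri- are ignored for ordering).
Putting it together: 5-bromo-9-fluorononan-2-one.

5-bromo-9-fluorononan-2-one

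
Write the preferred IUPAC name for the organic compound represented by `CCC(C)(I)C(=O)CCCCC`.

3-iodo-3-methylnonan-4-one

The longest carbon chain that includes the carbonyl has 9 carbons, so the parent hydride is nonane.
The highest-priority functional group is a ketone (C=O on an internal carbon), so the name ends in -one.
Number the chain so that numbering from this end puts the carbonyl group at C-4 rather than C-6.
That gives the carbonyl at C-4; an iodo group at C-3; a methyl group at C-3.
Substituent prefixes are cited in alphabetical order (multiplying prefixes like di-/tri- are ignored for ordering).
Putting it together: 3-iodo-3-methylnonan-4-one.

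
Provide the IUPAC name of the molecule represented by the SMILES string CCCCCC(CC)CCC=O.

The longest chain bearing the –CHO group is 9 carbons long (nonane).
The highest-priority functional group is an aldehyde (terminal –CHO), so the name ends in -al.
The numbering direction is chosen so that the aldehyde carbon is C-1 by definition.
That gives an ethyl group at C-4.
Putting it together: 4-ethylnonanal.

4-ethylnonanal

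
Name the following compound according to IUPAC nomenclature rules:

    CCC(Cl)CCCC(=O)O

Counting along the main chain through the –COOH group gives 7 carbons: the parent is heptane.
The principal characteristic group is a carboxylic acid (terminal –COOH), named with the suffix -oic acid.
The numbering direction is chosen so that the carboxylic acid carbon is C-1 by definition.
That gives a chloro group at C-5.
Putting it together: 5-chloroheptanoic acid.

5-chloroheptanoic acid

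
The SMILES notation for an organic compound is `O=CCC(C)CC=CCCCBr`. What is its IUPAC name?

9-bromo-3-methylnon-5-enal

The longest chain bearing the –CHO group and the multiple bond is 9 carbons long (nonane).
The principal characteristic group is an aldehyde (terminal –CHO), named with the suffix -al.
The chain contains a C=C double bond, so the unsaturation ending is -ene.
Choose the numbering such that the aldehyde carbon is C-1 by definition.
That gives the double bond between C-5 and C-6; a bromo group at C-9; a methyl group at C-3.
Prefixes are listed alphabetically: bromo, methyl.
Assembling the pieces gives 9-bromo-3-methylnon-5-enal.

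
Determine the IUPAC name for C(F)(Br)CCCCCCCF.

The longest carbon chain is 8 atoms: the parent is octane.
Number the chain so that the substituent locant set {1,1,8} is lower than {1,8,8} at the first point of difference.
This places a bromo group at C-1; fluoro groups at C-1 and C-8.
Substituent prefixes are cited in alphabetical order (multiplying prefixes like di-/tri- are ignored for ordering).
The name is 1-bromo-1,8-difluorooctane.

1-bromo-1,8-difluorooctane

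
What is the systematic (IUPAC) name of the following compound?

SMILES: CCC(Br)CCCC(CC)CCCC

3-bromo-7-ethylundecane

The parent chain contains 11 carbons (undecane).
The numbering direction is chosen so that the substituent locant set {3,7} is lower than {5,9} at the first point of difference.
This places a bromo group at C-3; an ethyl group at C-7.
Substituent prefixes are cited in alphabetical order (multiplying prefixes like di-/tri- are ignored for ordering).
The name is 3-bromo-7-ethylundecane.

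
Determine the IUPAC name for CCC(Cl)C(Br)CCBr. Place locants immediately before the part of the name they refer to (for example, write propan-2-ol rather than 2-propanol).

The longest continuous carbon chain has 6 atoms, so the parent hydride is hexane.
The numbering direction is chosen so that the substituent locant set {1,3,4} is lower than {3,4,6} at the first point of difference.
With this numbering: bromo groups at C-1 and C-3; a chloro group at C-4.
Substituent prefixes are cited in alphabetical order (multiplying prefixes like di-/tri- are ignored for ordering).
Putting it together: 1,3-dibromo-4-chlorohexane.

1,3-dibromo-4-chlorohexane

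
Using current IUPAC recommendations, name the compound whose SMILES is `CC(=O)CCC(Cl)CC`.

5-chloroheptan-2-one

The longest chain bearing the carbonyl is 7 carbons long (heptane).
The principal characteristic group is a ketone (C=O on an internal carbon), named with the suffix -one.
Number the chain so that numbering from this end puts the carbonyl group at C-2 rather than C-6.
That gives the carbonyl at C-2; a chloro group at C-5.
Assembling the pieces gives 5-chloroheptan-2-one.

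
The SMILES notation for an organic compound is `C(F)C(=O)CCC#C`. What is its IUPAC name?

1-fluorohex-5-yn-2-one

The longest chain bearing the carbonyl and the multiple bond is 6 carbons long (hexane).
A ketone (C=O on an internal carbon) is the principal characteristic group, giving the suffix -one.
A C≡C triple bond in the chain gives the infix -yne-.
Choose the numbering such that numbering from this end puts the carbonyl group at C-2 rather than C-5.
That gives the carbonyl at C-2; the triple bond between C-5 and C-6; a fluoro group at C-1.
Assembling the pieces gives 1-fluorohex-5-yn-2-one.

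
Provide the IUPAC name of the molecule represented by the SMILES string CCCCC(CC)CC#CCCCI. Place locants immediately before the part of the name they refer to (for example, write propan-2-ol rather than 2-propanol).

The longest chain bearing the multiple bond is 11 carbons long (undecane).
A C≡C triple bond in the chain gives the infix -yne-.
Choose the numbering such that numbering from this end puts the triple bond at C-4 rather than C-7.
That gives the triple bond between C-4 and C-5; an ethyl group at C-7; an iodo group at C-1.
The substituents are ordered alphabetically, ignoring any di-/tri- multipliers.
Assembling the pieces gives 7-ethyl-1-iodoundec-4-yne.

7-ethyl-1-iodoundec-4-yne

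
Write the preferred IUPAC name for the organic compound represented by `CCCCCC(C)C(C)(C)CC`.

The parent chain contains 9 carbons (nonane).
Choose the numbering such that the substituent locant set {3,3,4} is lower than {6,7,7} at the first point of difference.
With this numbering: methyl groups at C-3 (×2) and C-4.
Putting it together: 3,3,4-trimethylnonane.

3,3,4-trimethylnonane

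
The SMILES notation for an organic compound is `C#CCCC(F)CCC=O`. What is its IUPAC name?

The longest carbon chain that includes the –CHO group and the multiple bond has 8 carbons, so the parent hydride is octane.
The highest-priority functional group is an aldehyde (terminal –CHO), so the name ends in -al.
There is one C≡C triple bond, indicated by the ending -yne.
The numbering direction is chosen so that the aldehyde carbon is C-1 by definition.
With this numbering: the triple bond between C-7 and C-8; a fluoro group at C-4.
Putting it together: 4-fluorooct-7-ynal.

4-fluorooct-7-ynal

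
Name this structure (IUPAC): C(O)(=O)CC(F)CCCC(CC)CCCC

7-ethyl-3-fluoroundecanoic acid

The longest carbon chain that includes the –COOH group has 11 carbons, so the parent hydride is undecane.
The principal characteristic group is a carboxylic acid (terminal –COOH), named with the suffix -oic acid.
Choose the numbering such that the carboxylic acid carbon is C-1 by definition.
That gives an ethyl group at C-7; a fluoro group at C-3.
Prefixes are listed alphabetically: ethyl, fluoro.
The name is 7-ethyl-3-fluoroundecanoic acid.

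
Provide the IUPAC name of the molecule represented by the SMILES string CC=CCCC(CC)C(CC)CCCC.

6,7-diethylundec-2-ene

The longest carbon chain that includes the multiple bond has 11 carbons, so the parent hydride is undecane.
The chain contains a C=C double bond, so the unsaturation ending is -ene.
Number the chain so that numbering from this end puts the double bond at C-2 rather than C-9.
This places the double bond between C-2 and C-3; ethyl groups at C-6 and C-7.
Assembling the pieces gives 6,7-diethylundec-2-ene.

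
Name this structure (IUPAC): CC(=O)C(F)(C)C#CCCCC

3-fluoro-3-methylnon-4-yn-2-one

The longest chain bearing the carbonyl and the multiple bond is 9 carbons long (nonane).
The principal characteristic group is a ketone (C=O on an internal carbon), named with the suffix -one.
There is one C≡C triple bond, indicated by the ending -yne.
Choose the numbering such that numbering from this end puts the carbonyl group at C-2 rather than C-8.
That gives the carbonyl at C-2; the triple bond between C-4 and C-5; a fluoro group at C-3; a methyl group at C-3.
Substituent prefixes are cited in alphabetical order (multiplying prefixes like di-/tri- are ignored for ordering).
The name is 3-fluoro-3-methylnon-4-yn-2-one.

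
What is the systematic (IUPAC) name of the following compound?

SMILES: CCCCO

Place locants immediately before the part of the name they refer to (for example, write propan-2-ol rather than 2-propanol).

The longest chain bearing the –OH group is 4 carbons long (butane).
The highest-priority functional group is an alcohol (–OH), so the name ends in -ol.
Choose the numbering such that numbering from this end puts the hydroxyl group at C-1 rather than C-4.
With this numbering: the hydroxyl at C-1.
Assembling the pieces gives butan-1-ol.

butan-1-ol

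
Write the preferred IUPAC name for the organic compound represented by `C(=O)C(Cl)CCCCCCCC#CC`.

2-chlorododec-10-ynal

Counting along the main chain through the –CHO group and the multiple bond gives 12 carbons: the parent is dodecane.
The principal characteristic group is an aldehyde (terminal –CHO), named with the suffix -al.
There is one C≡C triple bond, indicated by the ending -yne.
Number the chain so that the aldehyde carbon is C-1 by definition.
This places the triple bond between C-10 and C-11; a chloro group at C-2.
Assembling the pieces gives 2-chlorododec-10-ynal.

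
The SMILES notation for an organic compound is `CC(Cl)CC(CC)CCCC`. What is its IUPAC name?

The longest continuous carbon chain has 8 atoms, so the parent hydride is octane.
Number the chain so that the substituent locant set {2,4} is lower than {5,7} at the first point of difference.
This places a chloro group at C-2; an ethyl group at C-4.
Prefixes are listed alphabetically: chloro, ethyl.
Assembling the pieces gives 2-chloro-4-ethyloctane.

2-chloro-4-ethyloctane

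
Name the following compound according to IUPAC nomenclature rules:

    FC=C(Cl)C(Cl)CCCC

2,3-dichloro-1-fluorohept-1-ene

Counting along the main chain through the multiple bond gives 7 carbons: the parent is heptane.
A C=C double bond in the chain gives the infix -ene-.
The numbering direction is chosen so that numbering from this end puts the double bond at C-1 rather than C-6.
This places the double bond between C-1 and C-2; chloro groups at C-2 and C-3; a fluoro group at C-1.
Prefixes are listed alphabetically: chloro, fluoro.
Putting it together: 2,3-dichloro-1-fluorohept-1-ene.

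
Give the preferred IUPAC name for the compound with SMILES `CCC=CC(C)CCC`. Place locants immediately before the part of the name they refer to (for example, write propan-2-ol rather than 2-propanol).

The longest carbon chain that includes the multiple bond has 8 carbons, so the parent hydride is octane.
A C=C double bond in the chain gives the infix -ene-.
The numbering direction is chosen so that numbering from this end puts the double bond at C-3 rather than C-5.
This places the double bond between C-3 and C-4; a methyl group at C-5.
The name is 5-methyloct-3-ene.

5-methyloct-3-ene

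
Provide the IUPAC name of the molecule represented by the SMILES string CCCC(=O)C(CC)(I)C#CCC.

5-ethyl-5-iodonon-6-yn-4-one

The longest chain bearing the carbonyl and the multiple bond is 9 carbons long (nonane).
The principal characteristic group is a ketone (C=O on an internal carbon), named with the suffix -one.
A C≡C triple bond in the chain gives the infix -yne-.
Choose the numbering such that numbering from this end puts the carbonyl group at C-4 rather than C-6.
That gives the carbonyl at C-4; the triple bond between C-6 and C-7; an ethyl group at C-5; an iodo group at C-5.
Substituent prefixes are cited in alphabetical order (multiplying prefixes like di-/tri- are ignored for ordering).
Putting it together: 5-ethyl-5-iodonon-6-yn-4-one.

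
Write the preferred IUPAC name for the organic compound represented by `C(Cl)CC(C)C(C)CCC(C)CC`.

The parent chain contains 9 carbons (nonane).
Number the chain so that the substituent locant set {1,3,4,7} is lower than {3,6,7,9} at the first point of difference.
That gives a chloro group at C-1; methyl groups at C-3 and C-4 and C-7.
The substituents are ordered alphabetically, ignoring any di-/tri- multipliers.
Putting it together: 1-chloro-3,4,7-trimethylnonane.

1-chloro-3,4,7-trimethylnonane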